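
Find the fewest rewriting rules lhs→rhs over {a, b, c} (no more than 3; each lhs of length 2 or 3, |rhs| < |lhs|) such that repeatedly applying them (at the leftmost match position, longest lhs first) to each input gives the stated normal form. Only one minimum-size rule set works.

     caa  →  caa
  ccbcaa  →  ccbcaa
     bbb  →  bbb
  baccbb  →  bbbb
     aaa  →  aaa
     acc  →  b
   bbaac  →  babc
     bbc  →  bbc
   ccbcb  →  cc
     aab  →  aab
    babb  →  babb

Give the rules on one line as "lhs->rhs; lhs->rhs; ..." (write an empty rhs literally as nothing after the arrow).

acc->b; baa->ab; bcb->

  | caa
  | ccbcaa
  | bbb
  | baccbb => bbbb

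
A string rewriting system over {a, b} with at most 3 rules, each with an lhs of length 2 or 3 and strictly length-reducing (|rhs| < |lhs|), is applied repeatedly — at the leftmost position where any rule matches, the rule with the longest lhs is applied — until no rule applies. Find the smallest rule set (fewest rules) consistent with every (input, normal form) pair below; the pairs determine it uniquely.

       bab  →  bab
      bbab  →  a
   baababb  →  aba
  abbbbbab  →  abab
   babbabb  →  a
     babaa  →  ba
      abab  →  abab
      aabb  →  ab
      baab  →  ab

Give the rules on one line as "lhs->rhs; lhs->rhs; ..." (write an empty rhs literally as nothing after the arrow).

  | bab
  | bbab => aab => bb => a
  | baababb => bbbabb => ababb => aba
  | abbbbbab => abbbab => abab

aa->b; abb->a; bb->a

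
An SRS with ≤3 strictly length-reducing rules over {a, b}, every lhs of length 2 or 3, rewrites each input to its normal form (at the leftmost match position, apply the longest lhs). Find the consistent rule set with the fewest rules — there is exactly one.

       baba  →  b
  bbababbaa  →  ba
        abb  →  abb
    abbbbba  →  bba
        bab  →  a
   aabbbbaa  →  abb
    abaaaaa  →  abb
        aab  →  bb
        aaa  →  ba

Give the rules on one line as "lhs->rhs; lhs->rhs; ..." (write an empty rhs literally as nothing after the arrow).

aa->b; bab->a; bbb->ba

  | baba => aa => b
  | bbababbaa => baabbaa => bbbbaa => babaa => aaa => ba
  | abb
  | abbbbba => ababba => aaba => bba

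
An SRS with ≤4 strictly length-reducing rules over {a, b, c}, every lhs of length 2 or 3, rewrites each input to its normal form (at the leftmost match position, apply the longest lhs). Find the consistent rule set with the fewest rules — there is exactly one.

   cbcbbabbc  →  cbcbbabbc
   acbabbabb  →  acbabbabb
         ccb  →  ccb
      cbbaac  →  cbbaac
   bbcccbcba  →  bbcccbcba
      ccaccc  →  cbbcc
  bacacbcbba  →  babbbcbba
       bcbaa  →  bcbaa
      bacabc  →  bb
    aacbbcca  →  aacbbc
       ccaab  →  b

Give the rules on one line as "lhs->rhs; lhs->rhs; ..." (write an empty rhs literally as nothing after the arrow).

abc->b; ca->; cac->bb

  | cbcbbabbc
  | acbabbabb
  | ccb
  | cbbaac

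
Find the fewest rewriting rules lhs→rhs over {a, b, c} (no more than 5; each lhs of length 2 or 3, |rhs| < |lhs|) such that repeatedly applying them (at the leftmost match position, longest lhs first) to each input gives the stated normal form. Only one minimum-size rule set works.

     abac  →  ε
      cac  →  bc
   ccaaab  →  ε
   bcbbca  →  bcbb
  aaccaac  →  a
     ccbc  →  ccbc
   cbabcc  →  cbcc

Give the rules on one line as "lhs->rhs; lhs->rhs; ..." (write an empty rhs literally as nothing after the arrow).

ab->; ac->; ca->; cac->bc

  | abac => ac => ε
  | cac => bc
  | ccaaab => caab => ab => ε
  | bcbbca => bcbb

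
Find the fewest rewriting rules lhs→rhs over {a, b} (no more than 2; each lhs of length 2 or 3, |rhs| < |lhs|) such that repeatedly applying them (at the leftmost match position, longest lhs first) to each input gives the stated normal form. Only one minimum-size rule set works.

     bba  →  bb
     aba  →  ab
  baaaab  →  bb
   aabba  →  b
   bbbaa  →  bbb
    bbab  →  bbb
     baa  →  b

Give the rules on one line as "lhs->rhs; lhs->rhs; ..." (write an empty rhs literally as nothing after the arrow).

  | bba => bb
  | aba => ab
  | baaaab => baaab => baab => bab => bb
  | aabba => ba => b

aab->; ba->b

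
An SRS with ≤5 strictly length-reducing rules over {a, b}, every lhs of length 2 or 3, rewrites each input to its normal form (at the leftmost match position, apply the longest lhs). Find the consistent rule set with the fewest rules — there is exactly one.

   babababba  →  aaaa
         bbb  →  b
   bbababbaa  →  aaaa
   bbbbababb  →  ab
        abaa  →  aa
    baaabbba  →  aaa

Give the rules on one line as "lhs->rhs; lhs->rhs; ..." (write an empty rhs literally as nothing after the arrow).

  | babababba => bbbbabba => bbbabba => bbabba => aabba => aaaa
  | bbb => bb => b
  | bbababbaa => aababbaa => abbbbaa => abbbaa => abbaa => aaaa
  | bbbbababb => bbbababb => bbababb => aababb => abbbb => abbb => abb => ab

aba->bb; baa->; bb->b; bba->aa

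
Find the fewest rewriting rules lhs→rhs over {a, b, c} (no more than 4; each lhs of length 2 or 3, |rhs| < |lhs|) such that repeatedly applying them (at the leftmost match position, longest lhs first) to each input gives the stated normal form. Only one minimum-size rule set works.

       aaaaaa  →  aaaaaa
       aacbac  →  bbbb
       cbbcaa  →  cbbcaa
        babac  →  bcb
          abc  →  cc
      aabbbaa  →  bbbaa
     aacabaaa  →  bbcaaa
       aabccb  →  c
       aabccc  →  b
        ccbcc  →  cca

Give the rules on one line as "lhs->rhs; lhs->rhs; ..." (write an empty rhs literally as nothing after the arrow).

aac->bb; ab->c; ac->b; bcc->a

  | aaaaaa
  | aacbac => bbbac => bbbb
  | cbbcaa
  | babac => bcac => bcb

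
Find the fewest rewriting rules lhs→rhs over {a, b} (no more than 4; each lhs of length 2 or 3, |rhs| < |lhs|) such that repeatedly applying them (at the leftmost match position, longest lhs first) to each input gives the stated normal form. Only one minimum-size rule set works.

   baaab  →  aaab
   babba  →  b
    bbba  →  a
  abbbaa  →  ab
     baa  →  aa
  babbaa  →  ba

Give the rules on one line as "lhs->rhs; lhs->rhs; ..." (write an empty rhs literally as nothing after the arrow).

aba->b; baa->aa; bab->a; bba->ab

  | baaab => aaab
  | babba => aba => b
  | bbba => bab => a
  | abbbaa => ababa => bba => ab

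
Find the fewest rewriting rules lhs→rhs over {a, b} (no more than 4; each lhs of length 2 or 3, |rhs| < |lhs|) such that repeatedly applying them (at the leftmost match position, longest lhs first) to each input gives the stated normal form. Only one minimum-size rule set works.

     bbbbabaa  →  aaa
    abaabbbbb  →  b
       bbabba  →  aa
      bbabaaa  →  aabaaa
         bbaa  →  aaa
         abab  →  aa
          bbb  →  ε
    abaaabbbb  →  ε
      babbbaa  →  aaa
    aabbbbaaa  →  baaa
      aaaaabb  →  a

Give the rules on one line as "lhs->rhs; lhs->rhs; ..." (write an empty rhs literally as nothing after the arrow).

abb->bb; bab->a; bb->a; bbb->

  | bbbbabaa => babaa => aaa
  | abaabbbbb => ababbbbb => aabbbb => abbbb => bbbb => b
  | bbabba => aabba => abba => bba => aa
  | bbabaaa => aabaaa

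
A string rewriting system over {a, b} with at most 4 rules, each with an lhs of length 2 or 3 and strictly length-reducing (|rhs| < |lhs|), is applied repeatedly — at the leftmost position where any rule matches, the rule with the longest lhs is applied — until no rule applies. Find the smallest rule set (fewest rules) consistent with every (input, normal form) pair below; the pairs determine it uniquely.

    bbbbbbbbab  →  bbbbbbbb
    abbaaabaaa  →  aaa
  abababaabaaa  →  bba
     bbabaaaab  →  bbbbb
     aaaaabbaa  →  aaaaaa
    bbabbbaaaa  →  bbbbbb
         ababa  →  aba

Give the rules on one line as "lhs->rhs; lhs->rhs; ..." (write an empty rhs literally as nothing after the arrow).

abb->; baa->bb; bab->b

  | bbbbbbbbab => bbbbbbbb
  | abbaaabaaa => aaabaaa => aaabba => aaa
  | abababaabaaa => ababaabaaa => abaabaaa => abbbaaa => baaa => bba
  | bbabaaaab => bbaaaab => bbbaab => bbbbb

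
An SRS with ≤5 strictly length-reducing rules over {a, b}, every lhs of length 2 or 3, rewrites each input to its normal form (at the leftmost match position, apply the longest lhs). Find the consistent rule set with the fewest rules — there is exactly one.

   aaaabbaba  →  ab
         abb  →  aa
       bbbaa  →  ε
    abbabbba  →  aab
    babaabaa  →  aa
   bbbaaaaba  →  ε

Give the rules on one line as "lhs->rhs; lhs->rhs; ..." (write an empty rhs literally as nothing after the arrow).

  | aaaabbaba => abbaba => abba => ab
  | abb => aa
  | bbbaa => abaa => aaa => ε
  | abbabbba => abbbba => aabba => aab

aaa->; ba->a; bb->a; bba->b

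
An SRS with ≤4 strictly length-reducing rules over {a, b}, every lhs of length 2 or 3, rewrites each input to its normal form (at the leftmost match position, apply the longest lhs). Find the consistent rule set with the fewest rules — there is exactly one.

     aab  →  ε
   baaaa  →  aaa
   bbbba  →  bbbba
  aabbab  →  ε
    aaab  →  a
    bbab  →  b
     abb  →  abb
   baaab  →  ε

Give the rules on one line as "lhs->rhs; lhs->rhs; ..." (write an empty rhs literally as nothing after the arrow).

aab->; baa->a; bab->

  | aab => ε
  | baaaa => aaa
  | bbbba
  | aabbab => bab => ε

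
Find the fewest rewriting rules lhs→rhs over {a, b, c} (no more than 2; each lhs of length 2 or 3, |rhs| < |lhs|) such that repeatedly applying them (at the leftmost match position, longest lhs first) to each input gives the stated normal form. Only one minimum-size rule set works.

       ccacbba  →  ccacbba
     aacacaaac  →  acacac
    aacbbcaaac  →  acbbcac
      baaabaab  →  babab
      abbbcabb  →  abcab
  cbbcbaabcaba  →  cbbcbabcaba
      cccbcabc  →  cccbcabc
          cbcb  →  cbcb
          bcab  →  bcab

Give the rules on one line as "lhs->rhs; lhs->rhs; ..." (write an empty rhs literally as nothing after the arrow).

  | ccacbba
  | aacacaaac => acacaaac => acacaac => acacac
  | aacbbcaaac => acbbcaaac => acbbcaac => acbbcac
  | baaabaab => baabaab => babaab => babab

aa->a; abb->ab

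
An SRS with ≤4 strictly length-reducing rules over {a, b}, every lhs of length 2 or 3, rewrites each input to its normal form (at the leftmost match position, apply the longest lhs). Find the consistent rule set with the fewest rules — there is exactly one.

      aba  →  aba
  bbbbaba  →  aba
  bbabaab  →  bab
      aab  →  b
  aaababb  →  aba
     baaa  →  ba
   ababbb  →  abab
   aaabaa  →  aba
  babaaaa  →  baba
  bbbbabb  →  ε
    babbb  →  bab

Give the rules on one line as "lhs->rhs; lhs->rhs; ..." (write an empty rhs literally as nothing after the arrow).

  | aba
  | bbbbaba => abbaba => aaaba => aba
  | bbabaab => aabaab => baab => bab
  | aab => b

aa->; baa->ba; bb->a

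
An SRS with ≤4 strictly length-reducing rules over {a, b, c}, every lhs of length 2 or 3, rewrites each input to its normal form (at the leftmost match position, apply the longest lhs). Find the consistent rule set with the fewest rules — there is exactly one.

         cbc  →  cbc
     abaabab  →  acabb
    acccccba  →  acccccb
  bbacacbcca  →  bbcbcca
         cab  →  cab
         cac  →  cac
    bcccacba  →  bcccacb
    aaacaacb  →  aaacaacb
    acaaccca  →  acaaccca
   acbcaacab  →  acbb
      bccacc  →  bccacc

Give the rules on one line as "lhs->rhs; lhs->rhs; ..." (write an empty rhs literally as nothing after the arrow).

ba->b; baa->ca; bca->b

  | cbc
  | abaabab => acabab => acabb
  | acccccba => acccccb
  | bbacacbcca => bbcacbcca => bbcbcca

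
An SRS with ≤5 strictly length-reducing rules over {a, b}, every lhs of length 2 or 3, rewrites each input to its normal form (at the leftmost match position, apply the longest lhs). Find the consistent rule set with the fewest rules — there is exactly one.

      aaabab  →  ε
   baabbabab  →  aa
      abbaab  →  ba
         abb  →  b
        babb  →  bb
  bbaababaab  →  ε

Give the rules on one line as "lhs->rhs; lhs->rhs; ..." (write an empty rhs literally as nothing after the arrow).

ab->; aba->b; bba->; bbb->aa

  | aaabab => aabb => ab => ε
  | baabbabab => bababab => bbbab => aaab => aa
  | abbaab => baab => ba
  | abb => b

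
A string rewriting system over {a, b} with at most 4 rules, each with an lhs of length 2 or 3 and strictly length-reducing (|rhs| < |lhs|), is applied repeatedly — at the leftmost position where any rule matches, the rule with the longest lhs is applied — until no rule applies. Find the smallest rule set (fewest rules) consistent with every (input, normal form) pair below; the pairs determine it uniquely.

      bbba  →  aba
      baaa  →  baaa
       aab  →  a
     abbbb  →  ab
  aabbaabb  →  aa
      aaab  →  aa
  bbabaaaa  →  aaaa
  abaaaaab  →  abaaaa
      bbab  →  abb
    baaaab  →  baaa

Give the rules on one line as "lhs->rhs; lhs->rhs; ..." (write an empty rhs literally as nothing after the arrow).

aab->a; bab->a; bba->ab; bbb->ab

  | bbba => aba
  | baaa
  | aab => a
  | abbbb => aabb => ab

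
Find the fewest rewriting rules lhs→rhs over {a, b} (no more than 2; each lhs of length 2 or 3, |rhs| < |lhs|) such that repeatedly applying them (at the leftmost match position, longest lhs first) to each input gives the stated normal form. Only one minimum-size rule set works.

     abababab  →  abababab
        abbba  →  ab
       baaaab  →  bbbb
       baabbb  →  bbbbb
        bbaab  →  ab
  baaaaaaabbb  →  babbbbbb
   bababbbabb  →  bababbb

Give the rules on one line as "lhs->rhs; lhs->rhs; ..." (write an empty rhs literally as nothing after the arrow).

aab->bb; bba->

  | abababab
  | abbba => ab
  | baaaab => baabb => bbbb
  | baabbb => bbbbb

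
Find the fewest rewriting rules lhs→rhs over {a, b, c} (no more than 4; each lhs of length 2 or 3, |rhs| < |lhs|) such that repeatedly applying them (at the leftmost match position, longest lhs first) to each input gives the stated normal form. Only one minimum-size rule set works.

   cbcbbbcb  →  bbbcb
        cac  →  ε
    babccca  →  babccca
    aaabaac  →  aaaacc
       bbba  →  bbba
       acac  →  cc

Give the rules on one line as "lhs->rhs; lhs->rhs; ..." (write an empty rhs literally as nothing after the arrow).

aca->c; baa->ac; cac->; cbc->

  | cbcbbbcb => bbbcb
  | cac => ε
  | babccca
  | aaabaac => aaaacc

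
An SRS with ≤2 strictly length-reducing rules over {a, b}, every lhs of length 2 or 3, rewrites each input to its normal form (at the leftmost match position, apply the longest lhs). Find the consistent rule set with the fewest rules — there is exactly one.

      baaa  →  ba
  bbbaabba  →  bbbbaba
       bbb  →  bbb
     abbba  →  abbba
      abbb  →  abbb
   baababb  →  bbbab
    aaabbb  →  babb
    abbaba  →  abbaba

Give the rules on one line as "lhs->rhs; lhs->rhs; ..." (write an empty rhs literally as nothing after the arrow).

  | baaa => baa => ba
  | bbbaabba => bbbbaba
  | bbb
  | abbba

aa->a; aab->ba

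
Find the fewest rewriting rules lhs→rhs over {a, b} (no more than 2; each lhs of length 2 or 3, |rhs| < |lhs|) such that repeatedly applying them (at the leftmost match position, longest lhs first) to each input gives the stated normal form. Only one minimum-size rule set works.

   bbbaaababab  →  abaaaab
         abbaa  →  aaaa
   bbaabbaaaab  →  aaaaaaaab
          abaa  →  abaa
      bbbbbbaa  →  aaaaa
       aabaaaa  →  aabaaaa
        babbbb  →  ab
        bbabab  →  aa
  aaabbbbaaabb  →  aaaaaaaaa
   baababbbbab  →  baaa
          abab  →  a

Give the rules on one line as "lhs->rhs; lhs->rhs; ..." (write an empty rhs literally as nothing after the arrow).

  | bbbaaababab => abaaababab => abaaaab
  | abbaa => aaaa
  | bbaabbaaaab => aaabbaaaab => aaaaaaaab
  | abaa

bab->; bb->a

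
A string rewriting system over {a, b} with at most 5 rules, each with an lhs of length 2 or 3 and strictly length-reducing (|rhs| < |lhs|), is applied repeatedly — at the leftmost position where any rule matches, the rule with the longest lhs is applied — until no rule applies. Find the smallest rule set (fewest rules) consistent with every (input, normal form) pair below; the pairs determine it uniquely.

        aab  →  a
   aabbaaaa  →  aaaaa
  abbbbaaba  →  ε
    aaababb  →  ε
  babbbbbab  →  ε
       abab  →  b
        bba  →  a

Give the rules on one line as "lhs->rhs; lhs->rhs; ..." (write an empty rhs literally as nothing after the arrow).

ab->; aba->bb; abb->; bb->

  | aab => a
  | aabbaaaa => aaaaa
  | abbbbaaba => bbaaba => aaba => abb => ε
  | aaababb => aabbbb => abb => ε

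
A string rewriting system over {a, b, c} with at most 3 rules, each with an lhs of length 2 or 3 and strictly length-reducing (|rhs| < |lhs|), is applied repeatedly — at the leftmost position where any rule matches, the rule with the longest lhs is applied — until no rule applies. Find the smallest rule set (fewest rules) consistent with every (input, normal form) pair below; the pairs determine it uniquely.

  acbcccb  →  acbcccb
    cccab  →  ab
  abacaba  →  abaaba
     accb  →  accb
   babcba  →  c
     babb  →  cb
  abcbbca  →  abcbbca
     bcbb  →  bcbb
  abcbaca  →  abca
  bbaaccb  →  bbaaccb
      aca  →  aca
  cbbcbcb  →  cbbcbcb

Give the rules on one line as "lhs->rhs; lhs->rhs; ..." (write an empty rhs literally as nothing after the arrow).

  | acbcccb
  | cccab => ccab => cab => ab
  | abacaba => abaaba
  | accb

bab->c; cab->ab; cba->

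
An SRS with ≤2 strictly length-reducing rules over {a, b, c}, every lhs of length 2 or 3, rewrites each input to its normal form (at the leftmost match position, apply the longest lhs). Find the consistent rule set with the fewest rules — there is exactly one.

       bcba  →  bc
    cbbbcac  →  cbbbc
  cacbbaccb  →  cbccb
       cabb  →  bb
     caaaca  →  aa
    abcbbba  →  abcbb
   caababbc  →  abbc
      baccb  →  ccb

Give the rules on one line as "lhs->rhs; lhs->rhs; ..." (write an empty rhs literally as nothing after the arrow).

  | bcba => bc
  | cbbbcac => cbbbc
  | cacbbaccb => cbbaccb => cbccb
  | cabb => bb

ba->; ca->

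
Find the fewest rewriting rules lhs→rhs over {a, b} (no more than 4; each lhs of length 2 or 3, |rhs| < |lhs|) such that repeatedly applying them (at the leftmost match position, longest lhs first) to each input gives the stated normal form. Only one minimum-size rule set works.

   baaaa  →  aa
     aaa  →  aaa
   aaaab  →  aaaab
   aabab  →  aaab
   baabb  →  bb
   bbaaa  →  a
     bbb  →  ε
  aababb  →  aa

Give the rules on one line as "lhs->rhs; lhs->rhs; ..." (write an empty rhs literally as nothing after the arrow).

  | baaaa => aa
  | aaa
  | aaaab
  | aabab => aaab

abb->; ba->a; baa->; bbb->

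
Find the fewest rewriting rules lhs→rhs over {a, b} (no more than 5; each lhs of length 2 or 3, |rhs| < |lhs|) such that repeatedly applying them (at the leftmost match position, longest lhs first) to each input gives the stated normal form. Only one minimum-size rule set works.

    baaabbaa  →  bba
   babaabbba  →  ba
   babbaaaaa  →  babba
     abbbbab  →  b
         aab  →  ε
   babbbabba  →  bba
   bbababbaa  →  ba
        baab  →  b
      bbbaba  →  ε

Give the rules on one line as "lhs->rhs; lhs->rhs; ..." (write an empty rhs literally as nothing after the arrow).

  | baaabbaa => baabbaa => bbaa => bba
  | babaabbba => babbba => baa => ba
  | babbaaaaa => babbaaaa => babbaaa => babbaa => babba
  | abbbbab => abab => b

aa->a; aab->; aba->; bbb->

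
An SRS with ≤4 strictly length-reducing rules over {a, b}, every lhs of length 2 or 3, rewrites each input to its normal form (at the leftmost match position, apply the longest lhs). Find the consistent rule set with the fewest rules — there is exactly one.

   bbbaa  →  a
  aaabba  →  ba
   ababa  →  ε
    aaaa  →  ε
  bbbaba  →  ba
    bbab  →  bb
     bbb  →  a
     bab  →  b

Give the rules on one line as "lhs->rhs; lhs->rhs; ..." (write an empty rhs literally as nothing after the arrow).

aa->; ab->; aba->bb; bbb->a

  | bbbaa => aaa => a
  | aaabba => abba => ba
  | ababa => bbba => aa => ε
  | aaaa => aa => ε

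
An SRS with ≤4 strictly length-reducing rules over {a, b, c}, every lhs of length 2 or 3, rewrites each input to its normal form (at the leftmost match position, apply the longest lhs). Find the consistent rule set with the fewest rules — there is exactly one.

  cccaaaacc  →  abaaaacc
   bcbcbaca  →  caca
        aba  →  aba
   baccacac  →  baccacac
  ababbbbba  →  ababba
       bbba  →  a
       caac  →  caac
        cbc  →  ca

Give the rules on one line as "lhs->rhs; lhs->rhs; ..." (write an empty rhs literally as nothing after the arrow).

aab->c; bbb->; bc->a; ccc->ab

  | cccaaaacc => abaaaacc
  | bcbcbaca => abcbaca => aabaca => caca
  | aba
  | baccacac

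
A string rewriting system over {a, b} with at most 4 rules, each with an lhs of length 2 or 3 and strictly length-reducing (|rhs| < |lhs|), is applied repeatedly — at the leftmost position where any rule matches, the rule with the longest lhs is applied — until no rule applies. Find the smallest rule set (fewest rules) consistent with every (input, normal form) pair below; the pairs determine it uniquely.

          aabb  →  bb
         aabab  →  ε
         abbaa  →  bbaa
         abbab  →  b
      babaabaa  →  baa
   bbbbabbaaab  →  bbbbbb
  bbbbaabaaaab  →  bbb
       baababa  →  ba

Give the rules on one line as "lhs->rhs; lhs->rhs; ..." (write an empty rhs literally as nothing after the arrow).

  | aabb => abb => bb
  | aabab => abab => bab => ε
  | abbaa => bbaa
  | abbab => bbab => b

aaa->b; ab->b; bab->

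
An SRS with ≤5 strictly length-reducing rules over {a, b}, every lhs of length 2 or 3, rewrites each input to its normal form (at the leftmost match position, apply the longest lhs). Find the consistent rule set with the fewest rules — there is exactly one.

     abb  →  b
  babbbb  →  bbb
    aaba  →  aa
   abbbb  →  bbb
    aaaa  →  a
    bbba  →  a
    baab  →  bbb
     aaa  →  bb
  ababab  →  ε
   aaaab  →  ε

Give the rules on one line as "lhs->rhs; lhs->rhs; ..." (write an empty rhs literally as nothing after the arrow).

  | abb => b
  | babbbb => abbbb => bbb
  | aaba => aa
  | abbbb => bbb

aaa->bb; ab->; ba->a; baa->bb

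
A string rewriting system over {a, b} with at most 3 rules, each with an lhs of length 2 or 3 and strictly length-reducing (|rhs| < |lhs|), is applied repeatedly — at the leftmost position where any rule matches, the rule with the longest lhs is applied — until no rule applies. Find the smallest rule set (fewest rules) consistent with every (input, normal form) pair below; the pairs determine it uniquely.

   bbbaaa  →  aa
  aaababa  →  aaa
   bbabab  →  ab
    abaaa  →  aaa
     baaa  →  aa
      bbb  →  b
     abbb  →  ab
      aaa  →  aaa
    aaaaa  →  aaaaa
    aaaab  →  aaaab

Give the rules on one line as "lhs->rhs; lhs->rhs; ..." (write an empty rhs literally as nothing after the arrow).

  | bbbaaa => baaa => aa
  | aaababa => aaaba => aaa
  | bbabab => abab => ab
  | abaaa => aaa

ba->; bb->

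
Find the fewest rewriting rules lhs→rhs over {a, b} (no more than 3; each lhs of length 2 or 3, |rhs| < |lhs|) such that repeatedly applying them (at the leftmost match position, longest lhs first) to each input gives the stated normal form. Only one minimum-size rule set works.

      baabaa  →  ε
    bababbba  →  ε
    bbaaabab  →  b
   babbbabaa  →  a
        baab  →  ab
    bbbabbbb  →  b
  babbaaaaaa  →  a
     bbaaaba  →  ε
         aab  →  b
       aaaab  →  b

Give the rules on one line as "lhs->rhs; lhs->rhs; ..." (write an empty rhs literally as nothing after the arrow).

aa->; ba->; bb->b

  | baabaa => abaa => aa => ε
  | bababbba => babbba => bbba => bba => ba => ε
  | bbaaabab => baaabab => aabab => bab => b
  | babbbabaa => bbbabaa => bbabaa => babaa => baa => a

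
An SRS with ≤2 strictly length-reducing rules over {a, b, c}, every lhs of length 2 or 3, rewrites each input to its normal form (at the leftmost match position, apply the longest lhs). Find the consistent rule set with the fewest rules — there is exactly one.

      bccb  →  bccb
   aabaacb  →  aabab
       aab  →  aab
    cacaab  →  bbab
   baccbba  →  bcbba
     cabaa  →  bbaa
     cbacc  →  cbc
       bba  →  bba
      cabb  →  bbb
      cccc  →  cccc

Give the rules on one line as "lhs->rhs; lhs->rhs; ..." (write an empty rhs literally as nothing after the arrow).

ac->; ca->b

  | bccb
  | aabaacb => aabab
  | aab
  | cacaab => bcaab => bbab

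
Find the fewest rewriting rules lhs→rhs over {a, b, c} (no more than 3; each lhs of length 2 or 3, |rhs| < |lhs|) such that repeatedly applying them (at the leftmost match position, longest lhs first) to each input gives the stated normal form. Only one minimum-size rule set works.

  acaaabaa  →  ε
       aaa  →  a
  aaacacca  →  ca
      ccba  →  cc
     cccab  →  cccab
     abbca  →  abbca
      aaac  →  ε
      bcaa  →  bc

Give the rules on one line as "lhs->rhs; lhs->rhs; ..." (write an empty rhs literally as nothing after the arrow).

  | acaaabaa => aaabaa => abaa => aa => ε
  | aaa => a
  | aaacacca => acacca => acca => ca
  | ccba => cc

aa->; ac->; ba->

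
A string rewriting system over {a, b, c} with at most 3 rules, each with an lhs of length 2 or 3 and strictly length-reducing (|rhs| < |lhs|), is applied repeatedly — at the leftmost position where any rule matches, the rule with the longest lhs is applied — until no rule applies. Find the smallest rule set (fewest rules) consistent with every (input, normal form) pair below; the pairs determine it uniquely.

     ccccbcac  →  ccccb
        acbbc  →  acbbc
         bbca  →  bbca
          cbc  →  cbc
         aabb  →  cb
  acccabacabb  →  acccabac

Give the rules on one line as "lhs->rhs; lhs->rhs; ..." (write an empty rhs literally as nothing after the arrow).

  | ccccbcac => ccccb
  | acbbc
  | bbca
  | cbc

aab->c; abb->; cac->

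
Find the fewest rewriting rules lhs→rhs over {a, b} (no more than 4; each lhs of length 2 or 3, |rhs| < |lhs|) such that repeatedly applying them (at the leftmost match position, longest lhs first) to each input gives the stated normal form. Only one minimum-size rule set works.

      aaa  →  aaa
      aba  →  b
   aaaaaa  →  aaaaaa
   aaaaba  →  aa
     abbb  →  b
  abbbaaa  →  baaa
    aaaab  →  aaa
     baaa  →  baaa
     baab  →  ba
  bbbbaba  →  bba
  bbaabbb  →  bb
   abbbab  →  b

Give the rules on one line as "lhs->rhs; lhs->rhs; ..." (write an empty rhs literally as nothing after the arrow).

  | aaa
  | aba => b
  | aaaaaa
  | aaaaba => aaab => aa

ab->; aba->b; abb->; bbb->a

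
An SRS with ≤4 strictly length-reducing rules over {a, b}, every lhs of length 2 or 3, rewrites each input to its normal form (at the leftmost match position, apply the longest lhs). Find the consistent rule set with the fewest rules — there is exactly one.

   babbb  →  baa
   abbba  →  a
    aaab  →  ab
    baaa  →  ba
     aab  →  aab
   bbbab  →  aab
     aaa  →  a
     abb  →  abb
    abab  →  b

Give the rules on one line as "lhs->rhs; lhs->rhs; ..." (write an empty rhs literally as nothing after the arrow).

aaa->a; aba->; bbb->a

  | babbb => baa
  | abbba => aaa => a
  | aaab => ab
  | baaa => ba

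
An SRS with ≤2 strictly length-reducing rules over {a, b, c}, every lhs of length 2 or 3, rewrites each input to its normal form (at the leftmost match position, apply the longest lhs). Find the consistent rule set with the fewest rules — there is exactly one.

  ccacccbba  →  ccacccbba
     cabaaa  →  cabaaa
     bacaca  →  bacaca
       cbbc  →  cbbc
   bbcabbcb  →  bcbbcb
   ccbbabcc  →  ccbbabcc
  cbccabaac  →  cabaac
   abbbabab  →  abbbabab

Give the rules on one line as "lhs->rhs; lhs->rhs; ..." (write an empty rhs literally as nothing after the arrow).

  | ccacccbba
  | cabaaa
  | bacaca
  | cbbc

bca->c; cbc->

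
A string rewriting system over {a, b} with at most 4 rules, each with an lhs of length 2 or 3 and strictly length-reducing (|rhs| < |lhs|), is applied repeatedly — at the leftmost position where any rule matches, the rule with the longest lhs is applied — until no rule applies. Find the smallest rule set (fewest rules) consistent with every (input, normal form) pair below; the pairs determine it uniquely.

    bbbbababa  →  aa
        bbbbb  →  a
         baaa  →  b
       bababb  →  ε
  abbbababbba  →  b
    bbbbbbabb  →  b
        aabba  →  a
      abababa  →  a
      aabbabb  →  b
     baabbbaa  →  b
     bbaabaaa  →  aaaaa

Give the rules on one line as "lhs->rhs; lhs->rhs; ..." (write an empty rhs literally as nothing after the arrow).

  | bbbbababa => abbababa => bababa => bbaba => aaba => aa
  | bbbbb => abbb => bb => a
  | baaa => baa => ba => b
  | bababb => bbabb => aabb => ab => ε

ab->; ba->b; bb->a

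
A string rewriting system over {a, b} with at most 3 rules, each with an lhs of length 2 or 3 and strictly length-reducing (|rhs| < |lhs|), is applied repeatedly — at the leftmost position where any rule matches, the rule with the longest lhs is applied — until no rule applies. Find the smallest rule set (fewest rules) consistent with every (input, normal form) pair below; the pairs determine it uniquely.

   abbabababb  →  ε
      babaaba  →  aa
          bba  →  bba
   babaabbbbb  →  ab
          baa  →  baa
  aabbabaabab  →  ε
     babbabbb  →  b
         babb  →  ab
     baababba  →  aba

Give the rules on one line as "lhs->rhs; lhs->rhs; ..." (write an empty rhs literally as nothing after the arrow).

aab->; bab->a; bbb->

  | abbabababb => abaababb => ababb => aab => ε
  | babaaba => aaaba => aa
  | bba
  | babaabbbbb => aaabbbbb => abbbb => ab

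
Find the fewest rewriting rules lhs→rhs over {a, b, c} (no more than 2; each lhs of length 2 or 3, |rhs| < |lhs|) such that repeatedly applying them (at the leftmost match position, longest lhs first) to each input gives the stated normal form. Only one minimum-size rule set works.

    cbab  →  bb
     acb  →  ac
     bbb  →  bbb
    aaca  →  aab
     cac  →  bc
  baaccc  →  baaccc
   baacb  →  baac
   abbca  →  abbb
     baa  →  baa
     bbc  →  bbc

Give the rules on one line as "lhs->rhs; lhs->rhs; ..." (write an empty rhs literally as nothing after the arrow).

  | cbab => cab => bb
  | acb => ac
  | bbb
  | aaca => aab

ca->b; cb->c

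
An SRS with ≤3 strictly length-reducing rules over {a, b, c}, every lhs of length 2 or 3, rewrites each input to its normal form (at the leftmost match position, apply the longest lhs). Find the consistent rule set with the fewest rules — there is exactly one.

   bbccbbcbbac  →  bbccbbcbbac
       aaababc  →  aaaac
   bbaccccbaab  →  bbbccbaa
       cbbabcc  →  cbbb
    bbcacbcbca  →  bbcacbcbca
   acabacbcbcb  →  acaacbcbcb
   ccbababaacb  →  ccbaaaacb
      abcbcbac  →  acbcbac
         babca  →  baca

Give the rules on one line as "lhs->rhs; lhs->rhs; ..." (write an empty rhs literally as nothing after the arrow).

ab->a; acc->b

  | bbccbbcbbac
  | aaababc => aaaabc => aaaac
  | bbaccccbaab => bbbccbaab => bbbccbaa
  | cbbabcc => cbbacc => cbbb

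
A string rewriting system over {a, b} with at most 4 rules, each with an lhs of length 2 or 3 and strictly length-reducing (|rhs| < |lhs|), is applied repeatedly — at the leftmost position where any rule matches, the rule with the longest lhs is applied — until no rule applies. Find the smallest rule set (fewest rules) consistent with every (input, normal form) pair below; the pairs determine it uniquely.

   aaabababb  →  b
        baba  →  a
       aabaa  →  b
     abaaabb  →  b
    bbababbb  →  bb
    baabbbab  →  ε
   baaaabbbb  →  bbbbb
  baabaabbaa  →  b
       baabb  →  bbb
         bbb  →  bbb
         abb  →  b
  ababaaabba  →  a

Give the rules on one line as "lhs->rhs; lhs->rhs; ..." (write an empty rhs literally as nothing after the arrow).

  | aaabababb => babababb => abababb => ababb => abb => b
  | baba => aba => a
  | aabaa => bbaa => baa => aa => b
  | abaaabb => aaabb => babb => abb => b

aa->b; ab->; ba->a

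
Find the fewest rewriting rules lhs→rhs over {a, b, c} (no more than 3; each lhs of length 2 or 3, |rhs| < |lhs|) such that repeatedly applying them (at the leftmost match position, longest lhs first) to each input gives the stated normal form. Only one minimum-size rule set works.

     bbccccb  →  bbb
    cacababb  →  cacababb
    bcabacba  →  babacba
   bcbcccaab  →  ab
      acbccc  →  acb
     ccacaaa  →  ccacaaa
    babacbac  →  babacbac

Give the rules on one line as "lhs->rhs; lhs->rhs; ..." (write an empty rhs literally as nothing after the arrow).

bba->; bc->b

  | bbccccb => bbcccb => bbccb => bbcb => bbb
  | cacababb
  | bcabacba => babacba
  | bcbcccaab => bbcccaab => bbccaab => bbcaab => bbaab => ab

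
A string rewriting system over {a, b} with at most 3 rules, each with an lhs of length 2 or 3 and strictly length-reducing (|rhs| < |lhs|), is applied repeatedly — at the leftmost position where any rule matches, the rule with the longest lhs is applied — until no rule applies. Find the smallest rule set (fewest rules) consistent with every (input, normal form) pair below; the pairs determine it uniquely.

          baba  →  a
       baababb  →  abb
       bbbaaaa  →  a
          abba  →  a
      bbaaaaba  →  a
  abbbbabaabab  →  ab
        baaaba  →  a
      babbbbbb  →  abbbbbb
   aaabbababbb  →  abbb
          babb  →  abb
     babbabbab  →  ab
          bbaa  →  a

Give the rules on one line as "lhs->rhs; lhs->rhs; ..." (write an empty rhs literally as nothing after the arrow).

  | baba => aba => aa => a
  | baababb => aababb => ababb => aabb => abb
  | bbbaaaa => bbaaaa => baaaa => aaaa => aaa => aa => a
  | abba => aba => aa => a

aa->a; ba->a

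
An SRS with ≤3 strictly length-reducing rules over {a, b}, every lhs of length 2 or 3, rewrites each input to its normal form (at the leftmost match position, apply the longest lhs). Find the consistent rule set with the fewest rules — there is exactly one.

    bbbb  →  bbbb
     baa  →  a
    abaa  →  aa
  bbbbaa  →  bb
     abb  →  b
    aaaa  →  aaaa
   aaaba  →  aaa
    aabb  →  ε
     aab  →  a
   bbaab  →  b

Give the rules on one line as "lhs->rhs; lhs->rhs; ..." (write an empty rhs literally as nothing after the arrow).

  | bbbb
  | baa => a
  | abaa => aa
  | bbbbaa => bbba => bb

ab->; ba->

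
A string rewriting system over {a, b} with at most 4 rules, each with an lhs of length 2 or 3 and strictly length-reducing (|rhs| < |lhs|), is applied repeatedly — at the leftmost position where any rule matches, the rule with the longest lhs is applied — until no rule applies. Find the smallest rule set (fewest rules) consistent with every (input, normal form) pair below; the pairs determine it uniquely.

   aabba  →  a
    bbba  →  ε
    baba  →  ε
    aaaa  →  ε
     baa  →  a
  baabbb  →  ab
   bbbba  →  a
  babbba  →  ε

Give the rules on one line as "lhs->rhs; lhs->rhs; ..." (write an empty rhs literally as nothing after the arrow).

  | aabba => bba => a
  | bbba => ba => ε
  | baba => ba => ε
  | aaaa => aa => ε

aa->; ba->; bb->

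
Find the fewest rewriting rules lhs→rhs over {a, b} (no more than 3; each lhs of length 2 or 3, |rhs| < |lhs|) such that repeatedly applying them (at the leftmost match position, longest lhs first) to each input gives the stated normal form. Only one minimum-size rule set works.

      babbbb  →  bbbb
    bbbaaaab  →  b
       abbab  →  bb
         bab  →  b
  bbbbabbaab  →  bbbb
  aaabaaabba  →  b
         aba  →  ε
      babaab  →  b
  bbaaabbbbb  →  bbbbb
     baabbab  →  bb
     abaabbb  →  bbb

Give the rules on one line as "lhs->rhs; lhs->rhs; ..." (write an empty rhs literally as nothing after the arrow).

  | babbbb => bbbb
  | bbbaaaab => bbaaab => baab => ab => b
  | abbab => bbab => bb
  | bab => b

ab->b; ba->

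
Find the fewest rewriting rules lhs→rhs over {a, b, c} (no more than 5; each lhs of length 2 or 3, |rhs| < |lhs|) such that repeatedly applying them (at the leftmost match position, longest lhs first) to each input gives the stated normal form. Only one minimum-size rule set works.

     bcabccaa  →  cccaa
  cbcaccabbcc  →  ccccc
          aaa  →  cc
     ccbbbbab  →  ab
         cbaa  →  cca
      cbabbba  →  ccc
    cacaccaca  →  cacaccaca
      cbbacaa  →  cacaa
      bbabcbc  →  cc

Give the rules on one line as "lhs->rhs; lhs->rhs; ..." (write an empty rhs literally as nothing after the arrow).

  | bcabccaa => aabccaa => aaacaa => cccaa
  | cbcaccabbcc => caaccabbcc => caacabbcc => caaabbcc => cccbbcc => cccbac => ccccc
  | aaa => cc
  | ccbbbbab => ccbbbcb => ccbbab => ccbcb => ccab => cab => ab

aaa->cc; ba->c; bc->a; cab->ab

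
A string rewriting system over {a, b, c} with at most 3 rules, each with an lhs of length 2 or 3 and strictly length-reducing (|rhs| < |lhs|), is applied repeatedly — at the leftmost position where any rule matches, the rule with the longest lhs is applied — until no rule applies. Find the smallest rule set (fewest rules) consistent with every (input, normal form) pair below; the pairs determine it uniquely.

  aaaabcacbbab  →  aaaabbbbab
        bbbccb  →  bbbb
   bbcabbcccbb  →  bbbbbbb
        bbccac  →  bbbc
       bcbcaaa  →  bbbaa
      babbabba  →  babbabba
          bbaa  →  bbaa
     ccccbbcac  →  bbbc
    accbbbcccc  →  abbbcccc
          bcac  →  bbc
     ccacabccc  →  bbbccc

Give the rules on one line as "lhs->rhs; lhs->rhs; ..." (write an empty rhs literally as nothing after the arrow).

  | aaaabcacbbab => aaaabbcbbab => aaaabbbbab
  | bbbccb => bbbcb => bbbb
  | bbcabbcccbb => bbbbbcccbb => bbbbbccbb => bbbbbcbb => bbbbbbb
  | bbccac => bbcbc => bbbc

ca->b; cb->b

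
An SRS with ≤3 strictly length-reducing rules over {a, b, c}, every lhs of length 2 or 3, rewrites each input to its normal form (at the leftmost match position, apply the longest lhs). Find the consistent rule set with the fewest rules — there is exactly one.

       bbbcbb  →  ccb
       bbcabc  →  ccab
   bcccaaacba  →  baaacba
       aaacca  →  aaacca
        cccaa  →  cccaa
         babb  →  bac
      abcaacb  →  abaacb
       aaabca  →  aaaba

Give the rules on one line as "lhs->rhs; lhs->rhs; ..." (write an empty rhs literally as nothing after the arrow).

  | bbbcbb => cbcbb => cbbb => ccb
  | bbcabc => ccabc => ccab
  | bcccaaacba => bccaaacba => bcaaacba => baaacba
  | aaacca

bb->c; bc->b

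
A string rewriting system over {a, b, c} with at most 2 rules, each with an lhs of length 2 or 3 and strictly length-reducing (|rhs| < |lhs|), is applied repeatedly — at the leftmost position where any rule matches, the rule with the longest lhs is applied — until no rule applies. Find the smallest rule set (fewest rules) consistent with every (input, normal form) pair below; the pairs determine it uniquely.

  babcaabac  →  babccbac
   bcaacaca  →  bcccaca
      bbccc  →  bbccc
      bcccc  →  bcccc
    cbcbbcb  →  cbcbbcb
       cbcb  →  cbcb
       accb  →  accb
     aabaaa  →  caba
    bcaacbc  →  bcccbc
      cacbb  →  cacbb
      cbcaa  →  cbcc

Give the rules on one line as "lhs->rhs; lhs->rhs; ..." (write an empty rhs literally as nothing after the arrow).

aa->c; baa->ab

  | babcaabac => babccbac
  | bcaacaca => bcccaca
  | bbccc
  | bcccc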